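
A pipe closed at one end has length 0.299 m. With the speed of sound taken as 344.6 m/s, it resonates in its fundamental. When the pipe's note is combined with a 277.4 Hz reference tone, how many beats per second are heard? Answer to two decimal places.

Closed pipe (odd harmonics): f_n = n·v/(4L) = 1·344.6/(4·0.299) = 288.1271 Hz.
f_beat = |288.1271 − 277.4| = 10.73 Hz.

10.73 Hz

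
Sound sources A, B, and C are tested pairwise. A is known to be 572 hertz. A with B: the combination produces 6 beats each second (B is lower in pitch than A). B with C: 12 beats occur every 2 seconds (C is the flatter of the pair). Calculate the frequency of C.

560 Hz

B is below A, so f_B = 572 − 6 = 566 Hz.
B–C: Beat frequency = 12/2 = 6 Hz.
C is below B, so f_C = 566 − 6 = 560 Hz.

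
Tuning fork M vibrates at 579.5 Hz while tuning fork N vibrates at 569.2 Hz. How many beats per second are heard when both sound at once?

f_beat = |f₁ − f₂|.
|579.5 − 569.2| = 10.3 Hz.

10.3 Hz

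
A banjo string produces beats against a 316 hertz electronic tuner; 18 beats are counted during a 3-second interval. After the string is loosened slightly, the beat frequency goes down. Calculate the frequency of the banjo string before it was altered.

Beat frequency = 18/3 = 6 Hz.
|f − 316| = 6, so the banjo string was at either 310 Hz or 322 Hz.
Reducing tension lowers a string's frequency; the adjustment lowers the banjo string's frequency.
The beat rate fell, so the adjustment moved the banjo string toward 316 Hz — it must have started above the reference.

322 Hz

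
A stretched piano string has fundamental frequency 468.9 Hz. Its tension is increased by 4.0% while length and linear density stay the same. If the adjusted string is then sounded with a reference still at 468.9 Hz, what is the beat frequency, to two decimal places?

For a string, f ∝ √T, so the new frequency is 468.9·√1.040 = 478.1860 Hz.
f_beat = |478.1860 − 468.9| = 9.29 Hz.

9.29 Hz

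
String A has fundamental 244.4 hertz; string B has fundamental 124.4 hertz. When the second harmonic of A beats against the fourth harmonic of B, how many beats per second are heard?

Second harmonic of the first: 2·244.4 = 488.8 Hz.
Fourth harmonic of the second: 4·124.4 = 497.6 Hz.
f_beat = |488.8 − 497.6| = 8.8 Hz.

8.8 Hz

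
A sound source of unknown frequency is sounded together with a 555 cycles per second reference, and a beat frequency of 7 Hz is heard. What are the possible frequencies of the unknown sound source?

|f − 555| = 7, so f = 555 ± 7.

548 Hz or 562 Hz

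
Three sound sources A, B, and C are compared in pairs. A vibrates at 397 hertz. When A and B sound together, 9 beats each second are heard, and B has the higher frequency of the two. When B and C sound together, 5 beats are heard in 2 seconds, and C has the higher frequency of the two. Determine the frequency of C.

B is above A, so f_B = 397 + 9 = 406 Hz.
B–C: Beat frequency = 5/2 = 2.5 Hz.
C is above B, so f_C = 406 + 2.5 = 408.5 Hz.

408.5 Hz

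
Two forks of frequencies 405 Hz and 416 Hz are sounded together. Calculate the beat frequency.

11 Hz

The beat frequency equals the magnitude of the frequency difference.
|405 − 416| = 11 Hz.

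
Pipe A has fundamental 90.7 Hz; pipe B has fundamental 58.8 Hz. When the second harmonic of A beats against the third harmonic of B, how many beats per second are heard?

Second harmonic of the first: 2·90.7 = 181.4 Hz.
Third harmonic of the second: 3·58.8 = 176.4 Hz.
f_beat = |181.4 − 176.4| = 5.0 Hz.

5.0 Hz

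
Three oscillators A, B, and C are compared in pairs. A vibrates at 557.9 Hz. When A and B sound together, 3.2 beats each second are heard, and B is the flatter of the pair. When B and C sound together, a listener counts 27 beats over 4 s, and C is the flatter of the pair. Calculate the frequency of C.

547.95 Hz

B is below A, so f_B = 557.9 − 3.2 = 554.7 Hz.
B–C: Beat frequency = 27/4 = 6.75 Hz.
C is below B, so f_C = 554.7 − 6.75 = 547.95 Hz.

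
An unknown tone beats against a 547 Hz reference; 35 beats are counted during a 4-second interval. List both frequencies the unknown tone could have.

Beat frequency = 35/4 = 8.75 Hz.
|f − 547| = 8.75, so f = 547 ± 8.75.

538.25 Hz or 555.75 Hz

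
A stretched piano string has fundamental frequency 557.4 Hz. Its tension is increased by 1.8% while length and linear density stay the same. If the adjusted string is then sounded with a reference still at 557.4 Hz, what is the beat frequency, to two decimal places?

4.99 Hz

For a string, f ∝ √T, so the new frequency is 557.4·√1.018 = 562.3942 Hz.
f_beat = |562.3942 − 557.4| = 4.99 Hz.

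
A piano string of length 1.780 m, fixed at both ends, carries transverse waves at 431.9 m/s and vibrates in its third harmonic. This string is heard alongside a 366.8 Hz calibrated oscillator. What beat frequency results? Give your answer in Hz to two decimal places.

2.84 Hz

For a string fixed at both ends, f_n = n·v/(2L) = 3·431.9/(2·1.780) = 363.9607 Hz.
f_beat = |363.9607 − 366.8| = 2.84 Hz.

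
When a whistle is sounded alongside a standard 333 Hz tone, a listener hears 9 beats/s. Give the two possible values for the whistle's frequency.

324 Hz or 342 Hz

|f − 333| = 9, so f = 333 ± 9.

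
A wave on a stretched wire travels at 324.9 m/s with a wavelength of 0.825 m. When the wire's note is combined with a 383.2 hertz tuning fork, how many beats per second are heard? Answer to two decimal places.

10.62 Hz

Source frequency f = v/λ = 324.9/0.825 = 393.8182 Hz.
f_beat = |393.8182 − 383.2| = 10.62 Hz.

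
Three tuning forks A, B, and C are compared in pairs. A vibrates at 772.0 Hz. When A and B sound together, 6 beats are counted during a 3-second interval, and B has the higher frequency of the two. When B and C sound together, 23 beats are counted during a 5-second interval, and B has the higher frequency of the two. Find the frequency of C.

A–B: Beat frequency = 6/3 = 2 Hz.
B is above A, so f_B = 772.0 + 2 = 774 Hz.
B–C: Beat frequency = 23/5 = 4.6 Hz.
C is below B, so f_C = 774 − 4.6 = 769.4 Hz.

769.4 Hz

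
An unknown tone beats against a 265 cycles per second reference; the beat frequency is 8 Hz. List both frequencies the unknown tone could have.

|f − 265| = 8, so f = 265 ± 8.

257 Hz or 273 Hz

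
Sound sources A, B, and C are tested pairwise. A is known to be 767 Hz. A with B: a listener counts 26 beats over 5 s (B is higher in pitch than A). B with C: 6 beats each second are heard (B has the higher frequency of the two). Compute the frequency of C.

766.2 Hz

A–B: Beat frequency = 26/5 = 5.2 Hz.
B is above A, so f_B = 767 + 5.2 = 772.2 Hz.
C is below B, so f_C = 772.2 − 6 = 766.2 Hz.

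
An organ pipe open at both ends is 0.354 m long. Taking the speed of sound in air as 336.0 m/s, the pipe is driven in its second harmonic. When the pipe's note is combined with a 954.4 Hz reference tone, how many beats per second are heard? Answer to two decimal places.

Open pipe: f_n = n·v/(2L) = 2·336.0/(2·0.354) = 949.1525 Hz.
f_beat = |949.1525 − 954.4| = 5.25 Hz.

5.25 Hz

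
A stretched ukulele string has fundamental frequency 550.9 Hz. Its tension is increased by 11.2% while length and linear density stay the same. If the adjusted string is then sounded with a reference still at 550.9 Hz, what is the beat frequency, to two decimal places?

30.03 Hz

For a string, f ∝ √T, so the new frequency is 550.9·√1.112 = 580.9318 Hz.
f_beat = |580.9318 − 550.9| = 30.03 Hz.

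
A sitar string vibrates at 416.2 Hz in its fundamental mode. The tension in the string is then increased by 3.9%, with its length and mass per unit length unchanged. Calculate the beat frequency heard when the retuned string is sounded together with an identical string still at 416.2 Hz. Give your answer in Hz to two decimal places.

For a string, f ∝ √T, so the new frequency is 416.2·√1.039 = 424.2383 Hz.
f_beat = |424.2383 − 416.2| = 8.04 Hz.

8.04 Hz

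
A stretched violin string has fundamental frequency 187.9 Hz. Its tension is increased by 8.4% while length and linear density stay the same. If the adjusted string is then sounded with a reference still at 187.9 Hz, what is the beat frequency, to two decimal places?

For a string, f ∝ √T, so the new frequency is 187.9·√1.084 = 195.6327 Hz.
f_beat = |195.6327 − 187.9| = 7.73 Hz.

7.73 Hz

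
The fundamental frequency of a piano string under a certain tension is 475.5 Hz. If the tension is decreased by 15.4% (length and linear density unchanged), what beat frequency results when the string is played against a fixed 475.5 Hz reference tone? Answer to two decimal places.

38.14 Hz

For a string, f ∝ √T, so the new frequency is 475.5·√0.846 = 437.3566 Hz.
f_beat = |437.3566 − 475.5| = 38.14 Hz.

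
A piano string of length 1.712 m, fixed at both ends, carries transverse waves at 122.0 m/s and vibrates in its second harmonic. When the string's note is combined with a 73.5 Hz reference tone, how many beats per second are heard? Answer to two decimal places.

For a string fixed at both ends, f_n = n·v/(2L) = 2·122.0/(2·1.712) = 71.2617 Hz.
f_beat = |71.2617 − 73.5| = 2.24 Hz.

2.24 Hz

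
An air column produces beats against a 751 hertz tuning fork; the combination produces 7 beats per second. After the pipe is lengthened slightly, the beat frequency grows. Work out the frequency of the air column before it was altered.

|f − 751| = 7, so the air column was at either 744 Hz or 758 Hz.
A longer pipe has a lower fundamental; the adjustment lowers the air column's frequency.
The beat rate rose, so the adjustment moved the air column further from 751 Hz — it was already below the reference.

744 Hz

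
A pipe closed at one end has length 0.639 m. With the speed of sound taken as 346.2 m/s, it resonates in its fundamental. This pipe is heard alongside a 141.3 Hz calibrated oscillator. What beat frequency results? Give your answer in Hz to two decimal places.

Closed pipe (odd harmonics): f_n = n·v/(4L) = 1·346.2/(4·0.639) = 135.4460 Hz.
f_beat = |135.4460 − 141.3| = 5.85 Hz.

5.85 Hz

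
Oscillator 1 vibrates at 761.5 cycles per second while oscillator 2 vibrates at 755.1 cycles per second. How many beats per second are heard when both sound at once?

6.4 Hz

The beat frequency equals the magnitude of the frequency difference.
|761.5 − 755.1| = 6.4 Hz.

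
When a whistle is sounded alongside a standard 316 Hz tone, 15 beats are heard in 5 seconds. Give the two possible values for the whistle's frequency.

Beat frequency = 15/5 = 3 Hz.
|f − 316| = 3, so f = 316 ± 3.

313 Hz or 319 Hz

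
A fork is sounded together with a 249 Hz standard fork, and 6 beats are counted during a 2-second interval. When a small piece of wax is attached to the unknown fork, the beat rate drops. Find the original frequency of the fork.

Beat frequency = 6/2 = 3 Hz.
|f − 249| = 3, so the fork was at either 246 Hz or 252 Hz.
Loading a fork with wax lowers its frequency; the adjustment lowers the fork's frequency.
The beat rate fell, so the adjustment moved the fork toward 249 Hz — it must have started above the reference.

252 Hz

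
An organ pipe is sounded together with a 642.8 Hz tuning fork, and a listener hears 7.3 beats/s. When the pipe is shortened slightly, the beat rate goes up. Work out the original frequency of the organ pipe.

650.1 Hz

|f − 642.8| = 7.3, so the organ pipe was at either 635.5 Hz or 650.1 Hz.
A shorter pipe has a higher fundamental; the adjustment raises the organ pipe's frequency.
The beat rate rose, so the adjustment moved the organ pipe further from 642.8 Hz — it was already above the reference.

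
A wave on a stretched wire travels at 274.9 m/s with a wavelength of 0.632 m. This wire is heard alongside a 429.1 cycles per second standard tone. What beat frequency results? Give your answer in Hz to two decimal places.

5.87 Hz

Source frequency f = v/λ = 274.9/0.632 = 434.9684 Hz.
f_beat = |434.9684 − 429.1| = 5.87 Hz.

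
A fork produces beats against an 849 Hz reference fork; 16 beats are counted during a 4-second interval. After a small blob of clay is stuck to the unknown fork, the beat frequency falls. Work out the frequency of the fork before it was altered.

853 Hz

Beat frequency = 16/4 = 4 Hz.
|f − 849| = 4, so the fork was at either 845 Hz or 853 Hz.
Adding mass to a fork lowers its frequency; the adjustment lowers the fork's frequency.
The beat rate fell, so the adjustment moved the fork toward 849 Hz — it must have started above the reference.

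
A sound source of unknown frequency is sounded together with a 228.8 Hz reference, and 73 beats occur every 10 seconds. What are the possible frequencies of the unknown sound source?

221.5 Hz or 236.1 Hz

Beat frequency = 73/10 = 7.3 Hz.
|f − 228.8| = 7.3, so f = 228.8 ± 7.3.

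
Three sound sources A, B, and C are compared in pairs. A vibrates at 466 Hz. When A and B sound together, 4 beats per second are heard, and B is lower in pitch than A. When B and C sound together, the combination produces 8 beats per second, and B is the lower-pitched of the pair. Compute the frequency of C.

B is below A, so f_B = 466 − 4 = 462 Hz.
C is above B, so f_C = 462 + 8 = 470 Hz.

470 Hz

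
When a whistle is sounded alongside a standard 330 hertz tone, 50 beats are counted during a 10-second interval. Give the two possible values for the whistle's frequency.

Beat frequency = 50/10 = 5 Hz.
|f − 330| = 5, so f = 330 ± 5.

325 Hz or 335 Hz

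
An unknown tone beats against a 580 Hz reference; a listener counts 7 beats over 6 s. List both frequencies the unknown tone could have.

578.8333 Hz or 581.1667 Hz

Beat frequency = 7/6 = 1.1667 Hz.
|f − 580| = 1.1667, so f = 580 ± 1.1667.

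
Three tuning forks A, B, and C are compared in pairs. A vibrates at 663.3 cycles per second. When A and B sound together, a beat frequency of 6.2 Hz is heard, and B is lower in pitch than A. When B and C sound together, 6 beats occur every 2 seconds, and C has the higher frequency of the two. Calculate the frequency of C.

B is below A, so f_B = 663.3 − 6.2 = 657.1 Hz.
B–C: Beat frequency = 6/2 = 3 Hz.
C is above B, so f_C = 657.1 + 3 = 660.1 Hz.

660.1 Hz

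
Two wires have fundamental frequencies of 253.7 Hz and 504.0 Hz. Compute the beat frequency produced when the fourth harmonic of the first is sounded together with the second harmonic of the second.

6.8 Hz

Fourth harmonic of the first: 4·253.7 = 1014.8 Hz.
Second harmonic of the second: 2·504.0 = 1008.0 Hz.
f_beat = |1014.8 − 1008.0| = 6.8 Hz.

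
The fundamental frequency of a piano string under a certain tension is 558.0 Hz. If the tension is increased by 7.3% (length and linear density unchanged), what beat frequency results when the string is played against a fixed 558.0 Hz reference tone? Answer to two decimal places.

20.01 Hz

For a string, f ∝ √T, so the new frequency is 558.0·√1.073 = 578.0083 Hz.
f_beat = |578.0083 − 558.0| = 20.01 Hz.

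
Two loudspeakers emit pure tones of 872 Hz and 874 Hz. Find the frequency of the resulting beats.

2 Hz

Beats arise from superposition of two nearby frequencies; the beat rate is |f₁ − f₂|.
|872 − 874| = 2 Hz.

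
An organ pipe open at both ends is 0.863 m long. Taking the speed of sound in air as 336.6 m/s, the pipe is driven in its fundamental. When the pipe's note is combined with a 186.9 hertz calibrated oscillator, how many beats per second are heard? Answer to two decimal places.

8.12 Hz

Open pipe: f_n = n·v/(2L) = 1·336.6/(2·0.863) = 195.0174 Hz.
f_beat = |195.0174 − 186.9| = 8.12 Hz.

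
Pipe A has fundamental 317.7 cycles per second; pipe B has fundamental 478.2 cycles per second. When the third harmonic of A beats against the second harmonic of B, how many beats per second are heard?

Third harmonic of the first: 3·317.7 = 953.1 Hz.
Second harmonic of the second: 2·478.2 = 956.4 Hz.
f_beat = |953.1 − 956.4| = 3.3 Hz.

3.3 Hz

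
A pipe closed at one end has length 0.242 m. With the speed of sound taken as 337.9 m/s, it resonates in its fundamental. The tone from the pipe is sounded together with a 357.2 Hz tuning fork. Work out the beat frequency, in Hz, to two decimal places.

8.13 Hz

Closed pipe (odd harmonics): f_n = n·v/(4L) = 1·337.9/(4·0.242) = 349.0702 Hz.
f_beat = |349.0702 − 357.2| = 8.13 Hz.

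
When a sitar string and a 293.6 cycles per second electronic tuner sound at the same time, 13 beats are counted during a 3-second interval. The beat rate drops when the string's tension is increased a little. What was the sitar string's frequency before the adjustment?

289.2667 Hz

Beat frequency = 13/3 = 4.3333 Hz.
|f − 293.6| = 4.3333, so the sitar string was at either 289.2667 Hz or 297.9333 Hz.
Higher tension means higher frequency; the adjustment raises the sitar string's frequency.
The beat rate fell, so the adjustment moved the sitar string toward 293.6 Hz — it must have started below the reference.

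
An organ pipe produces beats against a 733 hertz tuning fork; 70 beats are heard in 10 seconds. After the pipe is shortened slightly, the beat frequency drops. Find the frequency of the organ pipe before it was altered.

726 Hz

Beat frequency = 70/10 = 7 Hz.
|f − 733| = 7, so the organ pipe was at either 726 Hz or 740 Hz.
A shorter pipe has a higher fundamental; the adjustment raises the organ pipe's frequency.
The beat rate fell, so the adjustment moved the organ pipe toward 733 Hz — it must have started below the reference.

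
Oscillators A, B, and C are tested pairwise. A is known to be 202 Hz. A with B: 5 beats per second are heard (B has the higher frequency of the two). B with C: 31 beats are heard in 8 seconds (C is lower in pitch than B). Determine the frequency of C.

B is above A, so f_B = 202 + 5 = 207 Hz.
B–C: Beat frequency = 31/8 = 3.875 Hz.
C is below B, so f_C = 207 − 3.875 = 203.125 Hz.

203.125 Hz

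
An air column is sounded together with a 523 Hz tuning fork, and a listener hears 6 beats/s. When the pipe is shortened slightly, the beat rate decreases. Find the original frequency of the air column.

|f − 523| = 6, so the air column was at either 517 Hz or 529 Hz.
A shorter pipe has a higher fundamental; the adjustment raises the air column's frequency.
The beat rate fell, so the adjustment moved the air column toward 523 Hz — it must have started below the reference.

517 Hz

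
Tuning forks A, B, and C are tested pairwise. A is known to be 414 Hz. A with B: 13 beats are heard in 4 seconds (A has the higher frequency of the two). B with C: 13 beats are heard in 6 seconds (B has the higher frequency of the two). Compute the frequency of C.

A–B: Beat frequency = 13/4 = 3.25 Hz.
B is below A, so f_B = 414 − 3.25 = 410.75 Hz.
B–C: Beat frequency = 13/6 = 2.1667 Hz.
C is below B, so f_C = 410.75 − 2.1667 = 408.5833 Hz.

408.5833 Hz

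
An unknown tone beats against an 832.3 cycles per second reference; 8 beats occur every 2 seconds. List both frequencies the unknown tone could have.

Beat frequency = 8/2 = 4 Hz.
|f − 832.3| = 4, so f = 832.3 ± 4.

828.3 Hz or 836.3 Hz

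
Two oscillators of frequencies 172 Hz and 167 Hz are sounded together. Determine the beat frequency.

Beats arise from superposition of two nearby frequencies; the beat rate is |f₁ − f₂|.
|172 − 167| = 5 Hz.

5 Hz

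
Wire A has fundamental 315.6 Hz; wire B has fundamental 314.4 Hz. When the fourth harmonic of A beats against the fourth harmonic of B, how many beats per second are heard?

4.8 Hz

Fourth harmonic of the first: 4·315.6 = 1262.4 Hz.
Fourth harmonic of the second: 4·314.4 = 1257.6 Hz.
f_beat = |1262.4 − 1257.6| = 4.8 Hz.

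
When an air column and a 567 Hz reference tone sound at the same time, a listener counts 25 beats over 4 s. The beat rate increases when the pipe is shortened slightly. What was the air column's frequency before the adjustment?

573.25 Hz

Beat frequency = 25/4 = 6.25 Hz.
|f − 567| = 6.25, so the air column was at either 560.75 Hz or 573.25 Hz.
A shorter pipe has a higher fundamental; the adjustment raises the air column's frequency.
The beat rate rose, so the adjustment moved the air column further from 567 Hz — it was already above the reference.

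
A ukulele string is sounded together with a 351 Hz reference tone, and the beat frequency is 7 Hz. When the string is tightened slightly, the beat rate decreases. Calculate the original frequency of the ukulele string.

344 Hz

|f − 351| = 7, so the ukulele string was at either 344 Hz or 358 Hz.
Increasing tension raises a string's frequency; the adjustment raises the ukulele string's frequency.
The beat rate fell, so the adjustment moved the ukulele string toward 351 Hz — it must have started below the reference.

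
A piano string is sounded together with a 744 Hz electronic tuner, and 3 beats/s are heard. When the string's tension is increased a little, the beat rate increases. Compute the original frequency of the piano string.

747 Hz

|f − 744| = 3, so the piano string was at either 741 Hz or 747 Hz.
Higher tension means higher frequency; the adjustment raises the piano string's frequency.
The beat rate rose, so the adjustment moved the piano string further from 744 Hz — it was already above the reference.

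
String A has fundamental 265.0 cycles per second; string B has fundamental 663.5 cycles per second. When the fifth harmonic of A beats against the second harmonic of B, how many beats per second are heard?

2.0 Hz

Fifth harmonic of the first: 5·265.0 = 1325.0 Hz.
Second harmonic of the second: 2·663.5 = 1327.0 Hz.
f_beat = |1325.0 − 1327.0| = 2.0 Hz.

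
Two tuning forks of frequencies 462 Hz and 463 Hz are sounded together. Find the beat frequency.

The beat frequency equals the magnitude of the frequency difference.
|462 − 463| = 1 Hz.

1 Hz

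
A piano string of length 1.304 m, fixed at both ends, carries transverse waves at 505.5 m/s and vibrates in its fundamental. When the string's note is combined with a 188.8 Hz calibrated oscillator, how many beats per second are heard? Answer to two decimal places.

5.03 Hz

For a string fixed at both ends, f_n = n·v/(2L) = 1·505.5/(2·1.304) = 193.8267 Hz.
f_beat = |193.8267 − 188.8| = 5.03 Hz.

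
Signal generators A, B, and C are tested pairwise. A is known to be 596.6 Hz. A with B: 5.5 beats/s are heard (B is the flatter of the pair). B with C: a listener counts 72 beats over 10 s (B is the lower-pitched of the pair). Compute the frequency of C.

598.3 Hz

B is below A, so f_B = 596.6 − 5.5 = 591.1 Hz.
B–C: Beat frequency = 72/10 = 7.2 Hz.
C is above B, so f_C = 591.1 + 7.2 = 598.3 Hz.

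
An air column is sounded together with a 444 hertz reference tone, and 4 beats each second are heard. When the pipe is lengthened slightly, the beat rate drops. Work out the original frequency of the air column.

|f − 444| = 4, so the air column was at either 440 Hz or 448 Hz.
A longer pipe has a lower fundamental; the adjustment lowers the air column's frequency.
The beat rate fell, so the adjustment moved the air column toward 444 Hz — it must have started above the reference.

448 Hz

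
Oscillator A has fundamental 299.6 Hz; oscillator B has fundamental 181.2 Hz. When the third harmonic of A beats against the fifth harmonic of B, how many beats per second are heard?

Third harmonic of the first: 3·299.6 = 898.8 Hz.
Fifth harmonic of the second: 5·181.2 = 906.0 Hz.
f_beat = |898.8 − 906.0| = 7.2 Hz.

7.2 Hz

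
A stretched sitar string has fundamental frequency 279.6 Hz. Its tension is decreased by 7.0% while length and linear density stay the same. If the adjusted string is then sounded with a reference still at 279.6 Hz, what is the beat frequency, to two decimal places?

9.96 Hz

For a string, f ∝ √T, so the new frequency is 279.6·√0.930 = 269.6365 Hz.
f_beat = |269.6365 − 279.6| = 9.96 Hz.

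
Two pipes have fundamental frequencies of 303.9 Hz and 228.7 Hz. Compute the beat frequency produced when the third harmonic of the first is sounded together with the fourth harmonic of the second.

Third harmonic of the first: 3·303.9 = 911.7 Hz.
Fourth harmonic of the second: 4·228.7 = 914.8 Hz.
f_beat = |911.7 − 914.8| = 3.1 Hz.

3.1 Hz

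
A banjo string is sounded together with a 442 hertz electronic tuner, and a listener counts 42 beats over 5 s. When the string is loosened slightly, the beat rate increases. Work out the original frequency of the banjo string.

433.6 Hz

Beat frequency = 42/5 = 8.4 Hz.
|f − 442| = 8.4, so the banjo string was at either 433.6 Hz or 450.4 Hz.
Reducing tension lowers a string's frequency; the adjustment lowers the banjo string's frequency.
The beat rate rose, so the adjustment moved the banjo string further from 442 Hz — it was already below the reference.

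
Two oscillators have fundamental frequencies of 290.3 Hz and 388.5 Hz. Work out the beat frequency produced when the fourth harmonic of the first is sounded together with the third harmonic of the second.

Fourth harmonic of the first: 4·290.3 = 1161.2 Hz.
Third harmonic of the second: 3·388.5 = 1165.5 Hz.
f_beat = |1161.2 − 1165.5| = 4.3 Hz.

4.3 Hz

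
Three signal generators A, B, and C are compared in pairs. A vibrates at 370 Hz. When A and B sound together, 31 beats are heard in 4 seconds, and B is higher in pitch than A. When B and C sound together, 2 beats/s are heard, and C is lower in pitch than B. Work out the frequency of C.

375.75 Hz

A–B: Beat frequency = 31/4 = 7.75 Hz.
B is above A, so f_B = 370 + 7.75 = 377.75 Hz.
C is below B, so f_C = 377.75 − 2 = 375.75 Hz.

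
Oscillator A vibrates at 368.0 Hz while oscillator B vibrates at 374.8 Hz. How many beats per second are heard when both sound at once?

6.8 Hz

f_beat = |f₁ − f₂|.
|368.0 − 374.8| = 6.8 Hz.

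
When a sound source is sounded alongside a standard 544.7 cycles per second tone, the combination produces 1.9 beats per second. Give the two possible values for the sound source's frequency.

|f − 544.7| = 1.9, so f = 544.7 ± 1.9.

542.8 Hz or 546.6 Hz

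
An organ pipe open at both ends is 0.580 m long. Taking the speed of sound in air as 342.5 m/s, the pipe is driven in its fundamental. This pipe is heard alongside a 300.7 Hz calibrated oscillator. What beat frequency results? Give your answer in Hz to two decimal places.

Open pipe: f_n = n·v/(2L) = 1·342.5/(2·0.580) = 295.2586 Hz.
f_beat = |295.2586 − 300.7| = 5.44 Hz.

5.44 Hz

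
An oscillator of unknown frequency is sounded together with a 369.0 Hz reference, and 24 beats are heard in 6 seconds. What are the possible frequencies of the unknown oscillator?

365 Hz or 373 Hz

Beat frequency = 24/6 = 4 Hz.
|f − 369.0| = 4, so f = 369.0 ± 4.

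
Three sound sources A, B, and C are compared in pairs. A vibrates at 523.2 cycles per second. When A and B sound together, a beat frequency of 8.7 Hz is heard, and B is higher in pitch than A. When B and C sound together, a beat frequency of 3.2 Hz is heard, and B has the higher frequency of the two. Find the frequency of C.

B is above A, so f_B = 523.2 + 8.7 = 531.9 Hz.
C is below B, so f_C = 531.9 − 3.2 = 528.7 Hz.

528.7 Hz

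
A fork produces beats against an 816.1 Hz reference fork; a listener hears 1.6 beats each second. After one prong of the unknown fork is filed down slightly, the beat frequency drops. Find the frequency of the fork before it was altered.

814.5 Hz

|f − 816.1| = 1.6, so the fork was at either 814.5 Hz or 817.7 Hz.
Filing a prong removes mass and raises the fork's frequency; the adjustment raises the fork's frequency.
The beat rate fell, so the adjustment moved the fork toward 816.1 Hz — it must have started below the reference.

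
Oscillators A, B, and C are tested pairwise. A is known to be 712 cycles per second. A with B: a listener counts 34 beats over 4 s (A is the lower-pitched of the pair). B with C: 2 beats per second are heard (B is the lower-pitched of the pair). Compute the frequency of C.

722.5 Hz

A–B: Beat frequency = 34/4 = 8.5 Hz.
B is above A, so f_B = 712 + 8.5 = 720.5 Hz.
C is above B, so f_C = 720.5 + 2 = 722.5 Hz.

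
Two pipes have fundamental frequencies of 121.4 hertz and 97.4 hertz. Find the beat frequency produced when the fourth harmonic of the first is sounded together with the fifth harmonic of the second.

Fourth harmonic of the first: 4·121.4 = 485.6 Hz.
Fifth harmonic of the second: 5·97.4 = 487.0 Hz.
f_beat = |485.6 − 487.0| = 1.4 Hz.

1.4 Hz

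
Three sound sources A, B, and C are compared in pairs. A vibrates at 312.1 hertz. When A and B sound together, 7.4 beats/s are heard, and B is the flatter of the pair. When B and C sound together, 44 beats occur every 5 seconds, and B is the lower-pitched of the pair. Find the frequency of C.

B is below A, so f_B = 312.1 − 7.4 = 304.7 Hz.
B–C: Beat frequency = 44/5 = 8.8 Hz.
C is above B, so f_C = 304.7 + 8.8 = 313.5 Hz.

313.5 Hz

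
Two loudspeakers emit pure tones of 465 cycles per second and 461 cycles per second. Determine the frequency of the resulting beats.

4 Hz

Beats arise from superposition of two nearby frequencies; the beat rate is |f₁ − f₂|.
|465 − 461| = 4 Hz.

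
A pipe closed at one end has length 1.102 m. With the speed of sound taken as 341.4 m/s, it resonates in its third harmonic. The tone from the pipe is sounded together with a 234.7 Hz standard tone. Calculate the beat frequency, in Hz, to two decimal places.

2.35 Hz

Closed pipe (odd harmonics): f_n = n·v/(4L) = 3·341.4/(4·1.102) = 232.3503 Hz.
f_beat = |232.3503 − 234.7| = 2.35 Hz.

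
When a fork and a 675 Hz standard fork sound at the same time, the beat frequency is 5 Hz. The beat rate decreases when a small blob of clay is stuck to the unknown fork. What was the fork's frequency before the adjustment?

680 Hz

|f − 675| = 5, so the fork was at either 670 Hz or 680 Hz.
Adding mass to a fork lowers its frequency; the adjustment lowers the fork's frequency.
The beat rate fell, so the adjustment moved the fork toward 675 Hz — it must have started above the reference.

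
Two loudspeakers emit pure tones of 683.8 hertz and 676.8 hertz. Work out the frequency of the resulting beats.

f_beat = |f₁ − f₂|.
|683.8 − 676.8| = 7 Hz.

7 Hz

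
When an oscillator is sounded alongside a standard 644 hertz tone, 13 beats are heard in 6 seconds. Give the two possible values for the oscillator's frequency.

641.8333 Hz or 646.1667 Hz

Beat frequency = 13/6 = 2.1667 Hz.
|f − 644| = 2.1667, so f = 644 ± 2.1667.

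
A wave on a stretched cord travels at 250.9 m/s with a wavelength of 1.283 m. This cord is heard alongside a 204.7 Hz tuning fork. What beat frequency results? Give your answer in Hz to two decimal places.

9.14 Hz

Source frequency f = v/λ = 250.9/1.283 = 195.5573 Hz.
f_beat = |195.5573 − 204.7| = 9.14 Hz.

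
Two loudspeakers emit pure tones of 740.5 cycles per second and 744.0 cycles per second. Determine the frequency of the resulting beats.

3.5 Hz

f_beat = |f₁ − f₂|.
|740.5 − 744.0| = 3.5 Hz.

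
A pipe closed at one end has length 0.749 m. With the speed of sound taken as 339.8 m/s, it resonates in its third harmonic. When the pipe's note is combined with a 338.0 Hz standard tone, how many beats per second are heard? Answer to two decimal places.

Closed pipe (odd harmonics): f_n = n·v/(4L) = 3·339.8/(4·0.749) = 340.2537 Hz.
f_beat = |340.2537 − 338.0| = 2.25 Hz.

2.25 Hz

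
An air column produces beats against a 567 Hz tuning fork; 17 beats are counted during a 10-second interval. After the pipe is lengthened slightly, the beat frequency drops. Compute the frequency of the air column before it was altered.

568.7 Hz

Beat frequency = 17/10 = 1.7 Hz.
|f − 567| = 1.7, so the air column was at either 565.3 Hz or 568.7 Hz.
A longer pipe has a lower fundamental; the adjustment lowers the air column's frequency.
The beat rate fell, so the adjustment moved the air column toward 567 Hz — it must have started above the reference.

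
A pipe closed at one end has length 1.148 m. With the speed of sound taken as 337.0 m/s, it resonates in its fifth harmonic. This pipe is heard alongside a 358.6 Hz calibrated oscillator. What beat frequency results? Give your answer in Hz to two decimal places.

8.34 Hz

Closed pipe (odd harmonics): f_n = n·v/(4L) = 5·337.0/(4·1.148) = 366.9425 Hz.
f_beat = |366.9425 − 358.6| = 8.34 Hz.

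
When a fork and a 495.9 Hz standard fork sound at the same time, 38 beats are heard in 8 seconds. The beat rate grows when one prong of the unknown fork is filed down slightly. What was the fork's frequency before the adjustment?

500.65 Hz

Beat frequency = 38/8 = 4.75 Hz.
|f − 495.9| = 4.75, so the fork was at either 491.15 Hz or 500.65 Hz.
Filing a prong removes mass and raises the fork's frequency; the adjustment raises the fork's frequency.
The beat rate rose, so the adjustment moved the fork further from 495.9 Hz — it was already above the reference.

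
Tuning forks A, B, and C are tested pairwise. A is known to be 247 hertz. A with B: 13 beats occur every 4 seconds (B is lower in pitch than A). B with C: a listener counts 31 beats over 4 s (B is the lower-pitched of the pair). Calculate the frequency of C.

251.5 Hz

A–B: Beat frequency = 13/4 = 3.25 Hz.
B is below A, so f_B = 247 − 3.25 = 243.75 Hz.
B–C: Beat frequency = 31/4 = 7.75 Hz.
C is above B, so f_C = 243.75 + 7.75 = 251.5 Hz.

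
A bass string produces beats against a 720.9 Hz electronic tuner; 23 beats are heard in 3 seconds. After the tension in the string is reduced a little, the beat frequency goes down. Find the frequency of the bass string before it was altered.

728.5667 Hz

Beat frequency = 23/3 = 7.6667 Hz.
|f − 720.9| = 7.6667, so the bass string was at either 713.2333 Hz or 728.5667 Hz.
Lower tension means lower frequency; the adjustment lowers the bass string's frequency.
The beat rate fell, so the adjustment moved the bass string toward 720.9 Hz — it must have started above the reference.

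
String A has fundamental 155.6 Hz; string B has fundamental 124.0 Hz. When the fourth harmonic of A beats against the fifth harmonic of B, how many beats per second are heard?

2.4 Hz

Fourth harmonic of the first: 4·155.6 = 622.4 Hz.
Fifth harmonic of the second: 5·124.0 = 620.0 Hz.
f_beat = |622.4 − 620.0| = 2.4 Hz.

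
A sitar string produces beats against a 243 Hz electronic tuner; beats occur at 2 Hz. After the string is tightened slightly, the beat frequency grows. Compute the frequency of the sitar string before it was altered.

|f − 243| = 2, so the sitar string was at either 241 Hz or 245 Hz.
Increasing tension raises a string's frequency; the adjustment raises the sitar string's frequency.
The beat rate rose, so the adjustment moved the sitar string further from 243 Hz — it was already above the reference.

245 Hz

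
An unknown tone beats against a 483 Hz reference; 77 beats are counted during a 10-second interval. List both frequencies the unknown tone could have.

Beat frequency = 77/10 = 7.7 Hz.
|f − 483| = 7.7, so f = 483 ± 7.7.

475.3 Hz or 490.7 Hz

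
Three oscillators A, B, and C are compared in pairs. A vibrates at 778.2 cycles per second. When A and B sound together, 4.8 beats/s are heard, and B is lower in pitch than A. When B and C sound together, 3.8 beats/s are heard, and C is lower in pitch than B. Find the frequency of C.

B is below A, so f_B = 778.2 − 4.8 = 773.4 Hz.
C is below B, so f_C = 773.4 − 3.8 = 769.6 Hz.

769.6 Hz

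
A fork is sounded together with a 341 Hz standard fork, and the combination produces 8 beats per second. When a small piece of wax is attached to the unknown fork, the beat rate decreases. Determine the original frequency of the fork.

349 Hz

|f − 341| = 8, so the fork was at either 333 Hz or 349 Hz.
Loading a fork with wax lowers its frequency; the adjustment lowers the fork's frequency.
The beat rate fell, so the adjustment moved the fork toward 341 Hz — it must have started above the reference.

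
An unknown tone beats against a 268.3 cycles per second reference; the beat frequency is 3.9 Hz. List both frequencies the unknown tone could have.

|f − 268.3| = 3.9, so f = 268.3 ± 3.9.

264.4 Hz or 272.2 Hz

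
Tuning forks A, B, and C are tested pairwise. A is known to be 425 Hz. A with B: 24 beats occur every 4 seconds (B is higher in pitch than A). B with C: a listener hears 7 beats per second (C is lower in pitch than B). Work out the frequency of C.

424 Hz

A–B: Beat frequency = 24/4 = 6 Hz.
B is above A, so f_B = 425 + 6 = 431 Hz.
C is below B, so f_C = 431 − 7 = 424 Hz.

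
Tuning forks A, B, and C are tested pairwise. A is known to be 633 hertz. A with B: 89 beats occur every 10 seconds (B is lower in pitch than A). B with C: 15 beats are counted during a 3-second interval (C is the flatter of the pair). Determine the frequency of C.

619.1 Hz

A–B: Beat frequency = 89/10 = 8.9 Hz.
B is below A, so f_B = 633 − 8.9 = 624.1 Hz.
B–C: Beat frequency = 15/3 = 5 Hz.
C is below B, so f_C = 624.1 − 5 = 619.1 Hz.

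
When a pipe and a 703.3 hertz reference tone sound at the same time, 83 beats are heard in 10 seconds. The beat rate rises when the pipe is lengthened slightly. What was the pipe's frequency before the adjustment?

695 Hz

Beat frequency = 83/10 = 8.3 Hz.
|f − 703.3| = 8.3, so the pipe was at either 695 Hz or 711.6 Hz.
A longer pipe has a lower fundamental; the adjustment lowers the pipe's frequency.
The beat rate rose, so the adjustment moved the pipe further from 703.3 Hz — it was already below the reference.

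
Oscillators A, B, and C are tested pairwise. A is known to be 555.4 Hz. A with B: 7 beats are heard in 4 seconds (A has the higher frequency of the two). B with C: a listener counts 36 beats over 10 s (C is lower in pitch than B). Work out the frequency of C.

550.05 Hz

A–B: Beat frequency = 7/4 = 1.75 Hz.
B is below A, so f_B = 555.4 − 1.75 = 553.65 Hz.
B–C: Beat frequency = 36/10 = 3.6 Hz.
C is below B, so f_C = 553.65 − 3.6 = 550.05 Hz.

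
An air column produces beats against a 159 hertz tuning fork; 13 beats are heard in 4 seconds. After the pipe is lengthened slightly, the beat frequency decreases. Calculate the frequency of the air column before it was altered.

162.25 Hz

Beat frequency = 13/4 = 3.25 Hz.
|f − 159| = 3.25, so the air column was at either 155.75 Hz or 162.25 Hz.
A longer pipe has a lower fundamental; the adjustment lowers the air column's frequency.
The beat rate fell, so the adjustment moved the air column toward 159 Hz — it must have started above the reference.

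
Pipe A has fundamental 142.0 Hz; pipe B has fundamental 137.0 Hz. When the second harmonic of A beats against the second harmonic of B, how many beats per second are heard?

Second harmonic of the first: 2·142.0 = 284.0 Hz.
Second harmonic of the second: 2·137.0 = 274.0 Hz.
f_beat = |284.0 − 274.0| = 10.0 Hz.

10.0 Hz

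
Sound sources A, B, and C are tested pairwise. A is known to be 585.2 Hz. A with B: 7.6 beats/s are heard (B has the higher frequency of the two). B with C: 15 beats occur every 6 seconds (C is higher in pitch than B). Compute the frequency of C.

595.3 Hz

B is above A, so f_B = 585.2 + 7.6 = 592.8 Hz.
B–C: Beat frequency = 15/6 = 2.5 Hz.
C is above B, so f_C = 592.8 + 2.5 = 595.3 Hz.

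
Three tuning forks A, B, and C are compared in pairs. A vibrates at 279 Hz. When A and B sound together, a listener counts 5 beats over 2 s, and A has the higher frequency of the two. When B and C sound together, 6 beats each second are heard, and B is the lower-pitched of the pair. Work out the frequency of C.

282.5 Hz

A–B: Beat frequency = 5/2 = 2.5 Hz.
B is below A, so f_B = 279 − 2.5 = 276.5 Hz.
C is above B, so f_C = 276.5 + 6 = 282.5 Hz.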